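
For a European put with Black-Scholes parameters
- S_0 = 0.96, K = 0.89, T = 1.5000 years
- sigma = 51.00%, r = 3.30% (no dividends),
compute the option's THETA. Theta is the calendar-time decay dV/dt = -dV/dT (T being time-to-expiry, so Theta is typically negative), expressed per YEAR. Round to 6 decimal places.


Answer: Theta = -0.054696

Derivation:
d1 = 0.5127707742; d2 = -0.1118491102
phi(d1) = 0.3497958898; exp(-qT) = 1.0000000000; exp(-rT) = 0.9517051581
Theta = -S*exp(-qT)*phi(d1)*sigma/(2*sqrt(T)) + r*K*exp(-rT)*N(-d2) - q*S*exp(-qT)*N(-d1)
N(-d1) = 0.3040558379; N(-d2) = 0.5445284762; sqrt(T) = 1.2247448714
Term 1 = -0.9600 * 1.0000000000 * 0.3497958898 * 0.5100 / (2 * 1.2247448714) = -0.0699166298
Term 2 = 0.0330 * 0.8900 * 0.9517051581 * 0.5445284762 = 0.0152204315
Term 3 = 0 (no dividend yield, q = 0)
Theta = -0.0699166298 + (0.0152204315) + (0.0000000000) = -0.054696


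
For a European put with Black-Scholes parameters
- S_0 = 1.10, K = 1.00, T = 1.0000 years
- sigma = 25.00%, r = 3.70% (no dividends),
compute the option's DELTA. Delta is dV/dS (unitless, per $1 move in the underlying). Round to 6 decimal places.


Answer: Delta = -0.256478

Derivation:
d1 = 0.6542407192; d2 = 0.4042407192
phi(d1) = 0.3220804266; exp(-qT) = 1.0000000000; exp(-rT) = 0.9636761353
N(-d1) = 0.2564783658
Delta = -exp(-qT) * N(-d1) = -1.0000000000 * 0.2564783658 = -0.256478


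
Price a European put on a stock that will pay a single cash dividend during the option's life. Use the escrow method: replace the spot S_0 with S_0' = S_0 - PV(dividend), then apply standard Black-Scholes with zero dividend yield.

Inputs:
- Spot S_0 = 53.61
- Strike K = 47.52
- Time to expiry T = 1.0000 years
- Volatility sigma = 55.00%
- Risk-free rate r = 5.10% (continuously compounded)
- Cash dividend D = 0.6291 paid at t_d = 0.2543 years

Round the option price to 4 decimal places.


PV(D) = D * exp(-r * t_d) = 0.6291 * 0.98711444 = 0.62099369
S_0' = S_0 - PV(D) = 53.6100 - 0.62099369 = 52.98900631
d1 = (ln(S_0'/K) + (r + sigma^2/2)*T) / (sigma*sqrt(T)) = 0.56578871
d2 = d1 - sigma*sqrt(T) = 0.01578871
exp(-rT) = 0.95027867
N(-d1) = 0.28576871; N(-d2) = 0.49370148
P = K * exp(-rT) * N(-d2) - S_0' * N(-d1) = 47.5200 * 0.95027867 * 0.49370148 - 52.98900631 * 0.28576871 = 7.1516

Answer: Price = 7.1516


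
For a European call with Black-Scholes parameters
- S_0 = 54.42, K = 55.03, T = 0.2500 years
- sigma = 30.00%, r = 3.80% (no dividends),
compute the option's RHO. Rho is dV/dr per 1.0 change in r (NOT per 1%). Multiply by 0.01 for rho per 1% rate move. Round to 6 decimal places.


d1 = 0.0640216152; d2 = -0.0859783848
phi(d1) = 0.3981255318; exp(-qT) = 1.0000000000; exp(-rT) = 0.9905449824
N(d2) = 0.4657418000
Rho = K*T*exp(-rT)*N(d2) = 55.0300 * 0.2500 * 0.9905449824 * 0.4657418000 = 6.346860

Answer: Rho = 6.346860


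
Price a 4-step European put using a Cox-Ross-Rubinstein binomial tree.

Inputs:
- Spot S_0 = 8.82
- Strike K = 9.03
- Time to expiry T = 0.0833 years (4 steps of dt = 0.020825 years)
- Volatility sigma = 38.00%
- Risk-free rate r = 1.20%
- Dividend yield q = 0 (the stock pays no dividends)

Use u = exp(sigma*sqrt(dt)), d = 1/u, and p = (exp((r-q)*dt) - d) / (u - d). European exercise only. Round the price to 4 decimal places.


dt = T/N = 0.020825
u = exp(sigma*sqrt(dt)) = 1.056369; d = 1/u = 0.946639
p = (exp((r-q)*dt) - d) / (u - d) = 0.488572
Discount per step: exp(-r*dt) = 0.999750
Stock lattice S(k, i) with i counting down-moves:
  k=0: S(0,0) = 8.8200
  k=1: S(1,0) = 9.3172; S(1,1) = 8.3494
  k=2: S(2,0) = 9.8424; S(2,1) = 8.8200; S(2,2) = 7.9038
  k=3: S(3,0) = 10.3972; S(3,1) = 9.3172; S(3,2) = 8.3494; S(3,3) = 7.4821
  k=4: S(4,0) = 10.9832; S(4,1) = 9.8424; S(4,2) = 8.8200; S(4,3) = 7.9038; S(4,4) = 7.0828
Terminal payoffs V(N, i) = max(K - S_T, 0):
  V(4,0) = 0.000000; V(4,1) = 0.000000; V(4,2) = 0.210000; V(4,3) = 1.126172; V(4,4) = 1.947176
Backward induction: V(k, i) = exp(-r*dt) * [p * V(k+1, i) + (1-p) * V(k+1, i+1)].
  V(3,0) = exp(-r*dt) * [p*0.000000 + (1-p)*0.000000] = 0.000000
  V(3,1) = exp(-r*dt) * [p*0.000000 + (1-p)*0.210000] = 0.107373
  V(3,2) = exp(-r*dt) * [p*0.210000 + (1-p)*1.126172] = 0.678386
  V(3,3) = exp(-r*dt) * [p*1.126172 + (1-p)*1.947176] = 1.545670
  V(2,0) = exp(-r*dt) * [p*0.000000 + (1-p)*0.107373] = 0.054900
  V(2,1) = exp(-r*dt) * [p*0.107373 + (1-p)*0.678386] = 0.399306
  V(2,2) = exp(-r*dt) * [p*0.678386 + (1-p)*1.545670] = 1.121659
  V(1,0) = exp(-r*dt) * [p*0.054900 + (1-p)*0.399306] = 0.230981
  V(1,1) = exp(-r*dt) * [p*0.399306 + (1-p)*1.121659] = 0.768546
  V(0,0) = exp(-r*dt) * [p*0.230981 + (1-p)*0.768546] = 0.505780

Answer: Price = V(0,0) = 0.5058


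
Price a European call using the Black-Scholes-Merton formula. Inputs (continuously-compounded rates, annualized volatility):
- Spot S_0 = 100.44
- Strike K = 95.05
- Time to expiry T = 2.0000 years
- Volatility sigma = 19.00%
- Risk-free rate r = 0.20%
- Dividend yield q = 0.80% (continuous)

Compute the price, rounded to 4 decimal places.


Answer: Price = 12.5608

Derivation:
d1 = (ln(S/K) + (r - q + 0.5*sigma^2) * T) / (sigma * sqrt(T)) = 0.29496574
d2 = d1 - sigma * sqrt(T) = 0.02626517
exp(-rT) = 0.99600799; exp(-qT) = 0.98412732
C = S_0 * exp(-qT) * N(d1) - K * exp(-rT) * N(d2)
N(d1) = 0.61598998; N(d2) = 0.51047708
C = 100.4400 * 0.98412732 * 0.61598998 - 95.0500 * 0.99600799 * 0.51047708 = 12.5608


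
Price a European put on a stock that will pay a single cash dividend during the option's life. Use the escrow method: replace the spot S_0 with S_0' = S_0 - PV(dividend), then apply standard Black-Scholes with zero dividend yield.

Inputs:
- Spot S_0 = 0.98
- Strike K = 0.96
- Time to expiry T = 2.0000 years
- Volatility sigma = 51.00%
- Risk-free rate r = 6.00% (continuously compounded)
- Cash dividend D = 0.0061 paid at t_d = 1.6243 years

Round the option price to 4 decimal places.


Answer: Price = 0.1999

Derivation:
PV(D) = D * exp(-r * t_d) = 0.0061 * 0.90714044 = 0.00553356
S_0' = S_0 - PV(D) = 0.9800 - 0.00553356 = 0.97446644
d1 = (ln(S_0'/K) + (r + sigma^2/2)*T) / (sigma*sqrt(T)) = 0.54773989
d2 = d1 - sigma*sqrt(T) = -0.17350903
exp(-rT) = 0.88692044
N(-d1) = 0.29193526; N(-d2) = 0.56887434
P = K * exp(-rT) * N(-d2) - S_0' * N(-d1) = 0.9600 * 0.88692044 * 0.56887434 - 0.97446644 * 0.29193526 = 0.1999


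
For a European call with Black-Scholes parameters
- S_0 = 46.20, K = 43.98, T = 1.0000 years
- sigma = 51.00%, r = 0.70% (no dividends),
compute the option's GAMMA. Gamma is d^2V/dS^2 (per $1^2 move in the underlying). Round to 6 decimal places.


Answer: Gamma = 0.015839

Derivation:
d1 = 0.3652839470; d2 = -0.1447160530
phi(d1) = 0.3731948110; exp(-qT) = 1.0000000000; exp(-rT) = 0.9930244429
Gamma = exp(-qT) * phi(d1) / (S * sigma * sqrt(T)) = 1.0000000000 * 0.3731948110 / (46.2000 * 0.5100 * 1.0000000000) = 0.015839


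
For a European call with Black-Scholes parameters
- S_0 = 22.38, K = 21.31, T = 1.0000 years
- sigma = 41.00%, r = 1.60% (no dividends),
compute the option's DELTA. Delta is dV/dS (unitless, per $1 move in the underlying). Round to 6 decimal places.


Answer: Delta = 0.641890

Derivation:
d1 = 0.3635152604; d2 = -0.0464847396
phi(d1) = 0.3734354158; exp(-qT) = 1.0000000000; exp(-rT) = 0.9841273201
N(d1) = 0.6418899923
Delta = exp(-qT) * N(d1) = 1.0000000000 * 0.6418899923 = 0.641890


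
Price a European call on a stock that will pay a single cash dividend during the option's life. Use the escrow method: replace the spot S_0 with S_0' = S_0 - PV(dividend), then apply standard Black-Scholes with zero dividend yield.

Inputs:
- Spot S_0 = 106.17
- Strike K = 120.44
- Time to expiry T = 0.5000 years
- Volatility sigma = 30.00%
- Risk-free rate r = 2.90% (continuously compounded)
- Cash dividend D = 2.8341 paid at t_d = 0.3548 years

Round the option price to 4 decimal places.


PV(D) = D * exp(-r * t_d) = 2.8341 * 0.98976355 = 2.80508888
S_0' = S_0 - PV(D) = 106.1700 - 2.80508888 = 103.36491112
d1 = (ln(S_0'/K) + (r + sigma^2/2)*T) / (sigma*sqrt(T)) = -0.54629255
d2 = d1 - sigma*sqrt(T) = -0.75842458
exp(-rT) = 0.98560462
N(d1) = 0.29243243; N(d2) = 0.22409842
C = S_0' * N(d1) - K * exp(-rT) * N(d2) = 103.36491112 * 0.29243243 - 120.4400 * 0.98560462 * 0.22409842 = 3.6254

Answer: Price = 3.6254


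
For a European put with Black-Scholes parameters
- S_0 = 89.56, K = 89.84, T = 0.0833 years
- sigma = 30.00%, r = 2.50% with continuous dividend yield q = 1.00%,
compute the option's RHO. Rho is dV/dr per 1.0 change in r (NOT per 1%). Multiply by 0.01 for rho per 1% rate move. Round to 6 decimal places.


Answer: Rho = -3.927314

Derivation:
d1 = 0.0216720745; d2 = -0.0649131436
phi(d1) = 0.3988486040; exp(-qT) = 0.9991673468; exp(-rT) = 0.9979196669
N(-d2) = 0.5258784222
Rho = -K*T*exp(-rT)*N(-d2) = -89.8400 * 0.0833 * 0.9979196669 * 0.5258784222 = -3.927314


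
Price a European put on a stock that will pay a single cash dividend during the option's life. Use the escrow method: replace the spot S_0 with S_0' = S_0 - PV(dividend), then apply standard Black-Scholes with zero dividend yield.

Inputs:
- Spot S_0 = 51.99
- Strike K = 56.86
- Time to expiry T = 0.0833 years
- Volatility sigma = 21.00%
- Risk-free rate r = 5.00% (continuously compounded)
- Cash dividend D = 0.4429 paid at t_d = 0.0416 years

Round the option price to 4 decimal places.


PV(D) = D * exp(-r * t_d) = 0.4429 * 0.99792216 = 0.44197973
S_0' = S_0 - PV(D) = 51.9900 - 0.44197973 = 51.54802027
d1 = (ln(S_0'/K) + (r + sigma^2/2)*T) / (sigma*sqrt(T)) = -1.51917279
d2 = d1 - sigma*sqrt(T) = -1.57978245
exp(-rT) = 0.99584366
N(-d1) = 0.93564050; N(-d2) = 0.94292165
P = K * exp(-rT) * N(-d2) - S_0' * N(-d1) = 56.8600 * 0.99584366 * 0.94292165 - 51.54802027 * 0.93564050 = 5.1613

Answer: Price = 5.1613


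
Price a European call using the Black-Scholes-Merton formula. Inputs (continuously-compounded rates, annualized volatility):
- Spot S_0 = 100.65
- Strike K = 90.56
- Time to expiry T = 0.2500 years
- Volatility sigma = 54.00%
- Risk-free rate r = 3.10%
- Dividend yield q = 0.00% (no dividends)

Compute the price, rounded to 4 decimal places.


d1 = (ln(S/K) + (r - q + 0.5*sigma^2) * T) / (sigma * sqrt(T)) = 0.55495014
d2 = d1 - sigma * sqrt(T) = 0.28495014
exp(-rT) = 0.99227995; exp(-qT) = 1.00000000
C = S_0 * exp(-qT) * N(d1) - K * exp(-rT) * N(d2)
N(d1) = 0.71053562; N(d2) = 0.61215883
C = 100.6500 * 1.00000000 * 0.71053562 - 90.5600 * 0.99227995 * 0.61215883 = 16.5063

Answer: Price = 16.5063


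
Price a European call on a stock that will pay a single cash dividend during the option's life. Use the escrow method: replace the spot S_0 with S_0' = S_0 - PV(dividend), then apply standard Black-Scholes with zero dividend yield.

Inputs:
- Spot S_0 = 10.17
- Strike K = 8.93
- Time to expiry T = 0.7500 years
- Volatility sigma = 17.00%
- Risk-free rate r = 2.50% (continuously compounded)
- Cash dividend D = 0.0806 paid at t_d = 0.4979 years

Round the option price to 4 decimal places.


Answer: Price = 1.4511

Derivation:
PV(D) = D * exp(-r * t_d) = 0.0806 * 0.98762965 = 0.07960295
S_0' = S_0 - PV(D) = 10.1700 - 0.07960295 = 10.09039705
d1 = (ln(S_0'/K) + (r + sigma^2/2)*T) / (sigma*sqrt(T)) = 1.03077597
d2 = d1 - sigma*sqrt(T) = 0.88355165
exp(-rT) = 0.98142469
N(d1) = 0.84867705; N(d2) = 0.81153086
C = S_0' * N(d1) - K * exp(-rT) * N(d2) = 10.09039705 * 0.84867705 - 8.9300 * 0.98142469 * 0.81153086 = 1.4511


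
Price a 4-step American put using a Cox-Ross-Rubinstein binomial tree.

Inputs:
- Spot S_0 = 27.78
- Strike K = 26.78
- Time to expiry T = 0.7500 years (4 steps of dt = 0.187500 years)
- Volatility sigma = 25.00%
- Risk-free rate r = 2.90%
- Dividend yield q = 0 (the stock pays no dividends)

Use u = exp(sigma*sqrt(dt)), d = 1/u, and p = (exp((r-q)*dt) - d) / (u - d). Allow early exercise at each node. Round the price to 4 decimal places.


Answer: Price = V(0,0) = 1.6487

Derivation:
dt = T/N = 0.187500
u = exp(sigma*sqrt(dt)) = 1.114330; d = 1/u = 0.897400
p = (exp((r-q)*dt) - d) / (u - d) = 0.498097
Discount per step: exp(-r*dt) = 0.994577
Stock lattice S(k, i) with i counting down-moves:
  k=0: S(0,0) = 27.7800
  k=1: S(1,0) = 30.9561; S(1,1) = 24.9298
  k=2: S(2,0) = 34.4953; S(2,1) = 27.7800; S(2,2) = 22.3720
  k=3: S(3,0) = 38.4391; S(3,1) = 30.9561; S(3,2) = 24.9298; S(3,3) = 20.0766
  k=4: S(4,0) = 42.8339; S(4,1) = 34.4953; S(4,2) = 27.7800; S(4,3) = 22.3720; S(4,4) = 18.0168
Terminal payoffs V(N, i) = max(K - S_T, 0):
  V(4,0) = 0.000000; V(4,1) = 0.000000; V(4,2) = 0.000000; V(4,3) = 4.408004; V(4,4) = 8.763218
Backward induction: V(k, i) = exp(-r*dt) * [p * V(k+1, i) + (1-p) * V(k+1, i+1)]; then take max(V_cont, immediate exercise) for American.
  V(3,0) = exp(-r*dt) * [p*0.000000 + (1-p)*0.000000] = 0.000000; exercise = 0.000000; V(3,0) = max -> 0.000000
  V(3,1) = exp(-r*dt) * [p*0.000000 + (1-p)*0.000000] = 0.000000; exercise = 0.000000; V(3,1) = max -> 0.000000
  V(3,2) = exp(-r*dt) * [p*0.000000 + (1-p)*4.408004] = 2.200393; exercise = 1.850218; V(3,2) = max -> 2.200393
  V(3,3) = exp(-r*dt) * [p*4.408004 + (1-p)*8.763218] = 6.558142; exercise = 6.703363; V(3,3) = max -> 6.703363
  V(2,0) = exp(-r*dt) * [p*0.000000 + (1-p)*0.000000] = 0.000000; exercise = 0.000000; V(2,0) = max -> 0.000000
  V(2,1) = exp(-r*dt) * [p*0.000000 + (1-p)*2.200393] = 1.098395; exercise = 0.000000; V(2,1) = max -> 1.098395
  V(2,2) = exp(-r*dt) * [p*2.200393 + (1-p)*6.703363] = 4.436259; exercise = 4.408004; V(2,2) = max -> 4.436259
  V(1,0) = exp(-r*dt) * [p*0.000000 + (1-p)*1.098395] = 0.548298; exercise = 0.000000; V(1,0) = max -> 0.548298
  V(1,1) = exp(-r*dt) * [p*1.098395 + (1-p)*4.436259] = 2.758637; exercise = 1.850218; V(1,1) = max -> 2.758637
  V(0,0) = exp(-r*dt) * [p*0.548298 + (1-p)*2.758637] = 1.648684; exercise = 0.000000; V(0,0) = max -> 1.648684


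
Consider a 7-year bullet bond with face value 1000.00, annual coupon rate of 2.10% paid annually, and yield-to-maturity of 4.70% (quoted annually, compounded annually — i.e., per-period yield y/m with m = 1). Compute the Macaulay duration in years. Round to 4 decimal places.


Coupon per period c = face * coupon_rate / m = 21.000000
Periods per year m = 1; per-period yield y/m = 0.047000
Number of cashflows N = 7
Cashflows (t years, CF_t, discount factor 1/(1+y/m)^(m*t), PV):
  t = 1.0000: CF_t = 21.000000, DF = 0.955110, PV = 20.057307
  t = 2.0000: CF_t = 21.000000, DF = 0.912235, PV = 19.156931
  t = 3.0000: CF_t = 21.000000, DF = 0.871284, PV = 18.296973
  t = 4.0000: CF_t = 21.000000, DF = 0.832172, PV = 17.475619
  t = 5.0000: CF_t = 21.000000, DF = 0.794816, PV = 16.691136
  t = 6.0000: CF_t = 21.000000, DF = 0.759137, PV = 15.941868
  t = 7.0000: CF_t = 1021.000000, DF = 0.725059, PV = 740.285035
Price P = sum_t PV_t = 847.904868
Macaulay numerator sum_t t * PV_t:
  t * PV_t at t = 1.0000: 20.057307
  t * PV_t at t = 2.0000: 38.313862
  t * PV_t at t = 3.0000: 54.890919
  t * PV_t at t = 4.0000: 69.902476
  t * PV_t at t = 5.0000: 83.455678
  t * PV_t at t = 6.0000: 95.651207
  t * PV_t at t = 7.0000: 5181.995247
Macaulay duration D = (sum_t t * PV_t) / P = 5544.266696 / 847.904868 = 6.538784

Answer: Macaulay duration = 6.5388 years


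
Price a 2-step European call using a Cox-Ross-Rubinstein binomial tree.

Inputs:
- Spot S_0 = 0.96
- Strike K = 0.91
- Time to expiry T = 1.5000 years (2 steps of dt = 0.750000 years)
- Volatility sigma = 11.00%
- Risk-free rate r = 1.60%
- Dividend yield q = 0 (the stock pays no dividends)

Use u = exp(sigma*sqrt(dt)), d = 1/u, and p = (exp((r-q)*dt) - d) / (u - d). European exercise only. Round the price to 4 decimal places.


dt = T/N = 0.750000
u = exp(sigma*sqrt(dt)) = 1.099948; d = 1/u = 0.909134
p = (exp((r-q)*dt) - d) / (u - d) = 0.539470
Discount per step: exp(-r*dt) = 0.988072
Stock lattice S(k, i) with i counting down-moves:
  k=0: S(0,0) = 0.9600
  k=1: S(1,0) = 1.0559; S(1,1) = 0.8728
  k=2: S(2,0) = 1.1615; S(2,1) = 0.9600; S(2,2) = 0.7935
Terminal payoffs V(N, i) = max(S_T - K, 0):
  V(2,0) = 0.251490; V(2,1) = 0.050000; V(2,2) = 0.000000
Backward induction: V(k, i) = exp(-r*dt) * [p * V(k+1, i) + (1-p) * V(k+1, i+1)].
  V(1,0) = exp(-r*dt) * [p*0.251490 + (1-p)*0.050000] = 0.156805
  V(1,1) = exp(-r*dt) * [p*0.050000 + (1-p)*0.000000] = 0.026652
  V(0,0) = exp(-r*dt) * [p*0.156805 + (1-p)*0.026652] = 0.095710

Answer: Price = V(0,0) = 0.0957


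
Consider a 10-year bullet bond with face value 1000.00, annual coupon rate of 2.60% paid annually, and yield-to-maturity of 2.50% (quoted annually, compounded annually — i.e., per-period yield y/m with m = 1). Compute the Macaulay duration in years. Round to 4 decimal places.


Answer: Macaulay duration = 8.9390 years

Derivation:
Coupon per period c = face * coupon_rate / m = 26.000000
Periods per year m = 1; per-period yield y/m = 0.025000
Number of cashflows N = 10
Cashflows (t years, CF_t, discount factor 1/(1+y/m)^(m*t), PV):
  t = 1.0000: CF_t = 26.000000, DF = 0.975610, PV = 25.365854
  t = 2.0000: CF_t = 26.000000, DF = 0.951814, PV = 24.747174
  t = 3.0000: CF_t = 26.000000, DF = 0.928599, PV = 24.143585
  t = 4.0000: CF_t = 26.000000, DF = 0.905951, PV = 23.554717
  t = 5.0000: CF_t = 26.000000, DF = 0.883854, PV = 22.980211
  t = 6.0000: CF_t = 26.000000, DF = 0.862297, PV = 22.419719
  t = 7.0000: CF_t = 26.000000, DF = 0.841265, PV = 21.872896
  t = 8.0000: CF_t = 26.000000, DF = 0.820747, PV = 21.339411
  t = 9.0000: CF_t = 26.000000, DF = 0.800728, PV = 20.818937
  t = 10.0000: CF_t = 1026.000000, DF = 0.781198, PV = 801.509560
Price P = sum_t PV_t = 1008.752064
Macaulay numerator sum_t t * PV_t:
  t * PV_t at t = 1.0000: 25.365854
  t * PV_t at t = 2.0000: 49.494349
  t * PV_t at t = 3.0000: 72.430754
  t * PV_t at t = 4.0000: 94.218867
  t * PV_t at t = 5.0000: 114.901057
  t * PV_t at t = 6.0000: 134.518311
  t * PV_t at t = 7.0000: 153.110273
  t * PV_t at t = 8.0000: 170.715287
  t * PV_t at t = 9.0000: 187.370437
  t * PV_t at t = 10.0000: 8015.095602
Macaulay duration D = (sum_t t * PV_t) / P = 9017.220790 / 1008.752064 = 8.938986


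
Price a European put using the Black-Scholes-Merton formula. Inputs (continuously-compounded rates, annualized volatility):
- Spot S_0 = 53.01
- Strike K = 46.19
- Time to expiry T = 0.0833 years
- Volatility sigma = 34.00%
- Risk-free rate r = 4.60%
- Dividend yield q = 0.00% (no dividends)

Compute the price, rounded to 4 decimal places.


Answer: Price = 0.1616

Derivation:
d1 = (ln(S/K) + (r - q + 0.5*sigma^2) * T) / (sigma * sqrt(T)) = 1.49153082
d2 = d1 - sigma * sqrt(T) = 1.39340090
exp(-rT) = 0.99617553; exp(-qT) = 1.00000000
P = K * exp(-rT) * N(-d2) - S_0 * exp(-qT) * N(-d1)
N(-d1) = 0.06791109; N(-d2) = 0.08174930
P = 46.1900 * 0.99617553 * 0.08174930 - 53.0100 * 1.00000000 * 0.06791109 = 0.1616


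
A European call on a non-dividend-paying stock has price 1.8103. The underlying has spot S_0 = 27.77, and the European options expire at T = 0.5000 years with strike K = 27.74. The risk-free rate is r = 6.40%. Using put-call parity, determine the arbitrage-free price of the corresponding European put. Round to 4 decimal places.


Answer: Put price = 0.9067

Derivation:
Put-call parity: C - P = S_0 * exp(-qT) - K * exp(-rT).
S_0 * exp(-qT) = 27.7700 * 1.00000000 = 27.77000000
K * exp(-rT) = 27.7400 * 0.96850658 = 26.86637259
P = C - S*exp(-qT) + K*exp(-rT)
P = 1.8103 - 27.77000000 + 26.86637259 = 0.9067


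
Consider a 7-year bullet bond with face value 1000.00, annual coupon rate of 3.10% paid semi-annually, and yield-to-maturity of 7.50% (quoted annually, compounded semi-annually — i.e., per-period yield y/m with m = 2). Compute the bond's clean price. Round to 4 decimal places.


Coupon per period c = face * coupon_rate / m = 15.500000
Periods per year m = 2; per-period yield y/m = 0.037500
Number of cashflows N = 14
Cashflows (t years, CF_t, discount factor 1/(1+y/m)^(m*t), PV):
  t = 0.5000: CF_t = 15.500000, DF = 0.963855, PV = 14.939759
  t = 1.0000: CF_t = 15.500000, DF = 0.929017, PV = 14.399768
  t = 1.5000: CF_t = 15.500000, DF = 0.895438, PV = 13.879294
  t = 2.0000: CF_t = 15.500000, DF = 0.863073, PV = 13.377633
  t = 2.5000: CF_t = 15.500000, DF = 0.831878, PV = 12.894104
  t = 3.0000: CF_t = 15.500000, DF = 0.801810, PV = 12.428052
  t = 3.5000: CF_t = 15.500000, DF = 0.772829, PV = 11.978845
  t = 4.0000: CF_t = 15.500000, DF = 0.744895, PV = 11.545875
  t = 4.5000: CF_t = 15.500000, DF = 0.717971, PV = 11.128554
  t = 5.0000: CF_t = 15.500000, DF = 0.692020, PV = 10.726317
  t = 5.5000: CF_t = 15.500000, DF = 0.667008, PV = 10.338619
  t = 6.0000: CF_t = 15.500000, DF = 0.642899, PV = 9.964934
  t = 6.5000: CF_t = 15.500000, DF = 0.619662, PV = 9.604756
  t = 7.0000: CF_t = 1015.500000, DF = 0.597264, PV = 606.521852
Price P = sum_t PV_t = 763.728363

Answer: Price = 763.7284


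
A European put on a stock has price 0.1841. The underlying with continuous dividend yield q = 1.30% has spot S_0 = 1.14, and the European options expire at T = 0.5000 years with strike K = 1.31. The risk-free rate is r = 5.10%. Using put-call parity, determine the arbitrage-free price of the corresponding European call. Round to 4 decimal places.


Put-call parity: C - P = S_0 * exp(-qT) - K * exp(-rT).
S_0 * exp(-qT) = 1.1400 * 0.99352108 = 1.13261403
K * exp(-rT) = 1.3100 * 0.97482238 = 1.27701732
C = P + S*exp(-qT) - K*exp(-rT)
C = 0.1841 + 1.13261403 - 1.27701732 = 0.0397

Answer: Call price = 0.0397


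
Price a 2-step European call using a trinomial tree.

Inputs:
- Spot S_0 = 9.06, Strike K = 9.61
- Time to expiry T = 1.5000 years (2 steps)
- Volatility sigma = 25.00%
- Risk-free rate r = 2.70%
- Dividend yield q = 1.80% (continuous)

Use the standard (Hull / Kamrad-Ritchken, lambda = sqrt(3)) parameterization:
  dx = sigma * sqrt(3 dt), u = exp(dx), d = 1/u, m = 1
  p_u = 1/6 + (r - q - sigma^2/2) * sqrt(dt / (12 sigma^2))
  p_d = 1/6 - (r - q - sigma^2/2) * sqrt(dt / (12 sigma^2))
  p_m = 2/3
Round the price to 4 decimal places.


Answer: Price = V(0,0) = 0.8522

Derivation:
dt = T/N = 0.750000; dx = sigma*sqrt(3*dt) = 0.375000
u = exp(dx) = 1.454991; d = 1/u = 0.687289
p_u = 0.144417, p_m = 0.666667, p_d = 0.188917
Discount per step: exp(-r*dt) = 0.979954
Stock lattice S(k, j) with j the centered position index:
  k=0: S(0,+0) = 9.0600
  k=1: S(1,-1) = 6.2268; S(1,+0) = 9.0600; S(1,+1) = 13.1822
  k=2: S(2,-2) = 4.2796; S(2,-1) = 6.2268; S(2,+0) = 9.0600; S(2,+1) = 13.1822; S(2,+2) = 19.1800
Terminal payoffs V(N, j) = max(S_T - K, 0):
  V(2,-2) = 0.000000; V(2,-1) = 0.000000; V(2,+0) = 0.000000; V(2,+1) = 3.572222; V(2,+2) = 9.570020
Backward induction: V(k, j) = exp(-r*dt) * [p_u * V(k+1, j+1) + p_m * V(k+1, j) + p_d * V(k+1, j-1)]
  V(1,-1) = exp(-r*dt) * [p_u*0.000000 + p_m*0.000000 + p_d*0.000000] = 0.000000
  V(1,+0) = exp(-r*dt) * [p_u*3.572222 + p_m*0.000000 + p_d*0.000000] = 0.505547
  V(1,+1) = exp(-r*dt) * [p_u*9.570020 + p_m*3.572222 + p_d*0.000000] = 3.688106
  V(0,+0) = exp(-r*dt) * [p_u*3.688106 + p_m*0.505547 + p_d*0.000000] = 0.852222


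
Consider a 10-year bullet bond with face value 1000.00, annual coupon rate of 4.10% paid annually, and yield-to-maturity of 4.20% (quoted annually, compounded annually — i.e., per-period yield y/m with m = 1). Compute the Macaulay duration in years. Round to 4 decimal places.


Answer: Macaulay duration = 8.3940 years

Derivation:
Coupon per period c = face * coupon_rate / m = 41.000000
Periods per year m = 1; per-period yield y/m = 0.042000
Number of cashflows N = 10
Cashflows (t years, CF_t, discount factor 1/(1+y/m)^(m*t), PV):
  t = 1.0000: CF_t = 41.000000, DF = 0.959693, PV = 39.347409
  t = 2.0000: CF_t = 41.000000, DF = 0.921010, PV = 37.761429
  t = 3.0000: CF_t = 41.000000, DF = 0.883887, PV = 36.239375
  t = 4.0000: CF_t = 41.000000, DF = 0.848260, PV = 34.778671
  t = 5.0000: CF_t = 41.000000, DF = 0.814069, PV = 33.376843
  t = 6.0000: CF_t = 41.000000, DF = 0.781257, PV = 32.031520
  t = 7.0000: CF_t = 41.000000, DF = 0.749766, PV = 30.740422
  t = 8.0000: CF_t = 41.000000, DF = 0.719545, PV = 29.501365
  t = 9.0000: CF_t = 41.000000, DF = 0.690543, PV = 28.312250
  t = 10.0000: CF_t = 1041.000000, DF = 0.662709, PV = 689.879976
Price P = sum_t PV_t = 991.969260
Macaulay numerator sum_t t * PV_t:
  t * PV_t at t = 1.0000: 39.347409
  t * PV_t at t = 2.0000: 75.522858
  t * PV_t at t = 3.0000: 108.718125
  t * PV_t at t = 4.0000: 139.114684
  t * PV_t at t = 5.0000: 166.884217
  t * PV_t at t = 6.0000: 192.189118
  t * PV_t at t = 7.0000: 215.182953
  t * PV_t at t = 8.0000: 236.010917
  t * PV_t at t = 9.0000: 254.810251
  t * PV_t at t = 10.0000: 6898.799765
Macaulay duration D = (sum_t t * PV_t) / P = 8326.580296 / 991.969260 = 8.393990


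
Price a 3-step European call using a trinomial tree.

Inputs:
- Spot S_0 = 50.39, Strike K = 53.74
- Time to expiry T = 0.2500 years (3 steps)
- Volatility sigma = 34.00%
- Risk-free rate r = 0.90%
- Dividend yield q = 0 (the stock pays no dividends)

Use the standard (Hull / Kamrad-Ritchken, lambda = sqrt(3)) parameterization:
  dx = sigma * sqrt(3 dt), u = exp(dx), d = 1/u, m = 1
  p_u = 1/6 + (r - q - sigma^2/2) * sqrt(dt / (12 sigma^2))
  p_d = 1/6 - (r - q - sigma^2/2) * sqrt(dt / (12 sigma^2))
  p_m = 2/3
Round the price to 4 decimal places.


dt = T/N = 0.083333; dx = sigma*sqrt(3*dt) = 0.170000
u = exp(dx) = 1.185305; d = 1/u = 0.843665
p_u = 0.154706, p_m = 0.666667, p_d = 0.178627
Discount per step: exp(-r*dt) = 0.999250
Stock lattice S(k, j) with j the centered position index:
  k=0: S(0,+0) = 50.3900
  k=1: S(1,-1) = 42.5123; S(1,+0) = 50.3900; S(1,+1) = 59.7275
  k=2: S(2,-2) = 35.8661; S(2,-1) = 42.5123; S(2,+0) = 50.3900; S(2,+1) = 59.7275; S(2,+2) = 70.7953
  k=3: S(3,-3) = 30.2590; S(3,-2) = 35.8661; S(3,-1) = 42.5123; S(3,+0) = 50.3900; S(3,+1) = 59.7275; S(3,+2) = 70.7953; S(3,+3) = 83.9140
Terminal payoffs V(N, j) = max(S_T - K, 0):
  V(3,-3) = 0.000000; V(3,-2) = 0.000000; V(3,-1) = 0.000000; V(3,+0) = 0.000000; V(3,+1) = 5.987511; V(3,+2) = 17.055309; V(3,+3) = 30.174023
Backward induction: V(k, j) = exp(-r*dt) * [p_u * V(k+1, j+1) + p_m * V(k+1, j) + p_d * V(k+1, j-1)]
  V(2,-2) = exp(-r*dt) * [p_u*0.000000 + p_m*0.000000 + p_d*0.000000] = 0.000000
  V(2,-1) = exp(-r*dt) * [p_u*0.000000 + p_m*0.000000 + p_d*0.000000] = 0.000000
  V(2,+0) = exp(-r*dt) * [p_u*5.987511 + p_m*0.000000 + p_d*0.000000] = 0.925609
  V(2,+1) = exp(-r*dt) * [p_u*17.055309 + p_m*5.987511 + p_d*0.000000] = 6.625260
  V(2,+2) = exp(-r*dt) * [p_u*30.174023 + p_m*17.055309 + p_d*5.987511] = 17.095013
  V(1,-1) = exp(-r*dt) * [p_u*0.925609 + p_m*0.000000 + p_d*0.000000] = 0.143090
  V(1,+0) = exp(-r*dt) * [p_u*6.625260 + p_m*0.925609 + p_d*0.000000] = 1.640808
  V(1,+1) = exp(-r*dt) * [p_u*17.095013 + p_m*6.625260 + p_d*0.925609] = 7.221460
  V(0,+0) = exp(-r*dt) * [p_u*7.221460 + p_m*1.640808 + p_d*0.143090] = 2.234957

Answer: Price = V(0,0) = 2.2350


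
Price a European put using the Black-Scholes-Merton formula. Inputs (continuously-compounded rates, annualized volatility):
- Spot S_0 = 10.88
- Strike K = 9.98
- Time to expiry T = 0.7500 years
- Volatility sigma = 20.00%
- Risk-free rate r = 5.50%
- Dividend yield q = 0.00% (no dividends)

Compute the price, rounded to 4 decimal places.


d1 = (ln(S/K) + (r - q + 0.5*sigma^2) * T) / (sigma * sqrt(T)) = 0.82326194
d2 = d1 - sigma * sqrt(T) = 0.65005686
exp(-rT) = 0.95958920; exp(-qT) = 1.00000000
P = K * exp(-rT) * N(-d2) - S_0 * exp(-qT) * N(-d1)
N(-d1) = 0.20517953; N(-d2) = 0.25782775
P = 9.9800 * 0.95958920 * 0.25782775 - 10.8800 * 1.00000000 * 0.20517953 = 0.2368

Answer: Price = 0.2368


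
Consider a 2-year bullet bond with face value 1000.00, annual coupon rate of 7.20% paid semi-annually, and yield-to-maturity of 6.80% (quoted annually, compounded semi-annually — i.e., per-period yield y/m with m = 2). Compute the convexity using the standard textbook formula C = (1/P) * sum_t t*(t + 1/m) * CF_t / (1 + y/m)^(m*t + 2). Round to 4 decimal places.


Answer: Convexity = 4.3612

Derivation:
Coupon per period c = face * coupon_rate / m = 36.000000
Periods per year m = 2; per-period yield y/m = 0.034000
Number of cashflows N = 4
Cashflows (t years, CF_t, discount factor 1/(1+y/m)^(m*t), PV):
  t = 0.5000: CF_t = 36.000000, DF = 0.967118, PV = 34.816248
  t = 1.0000: CF_t = 36.000000, DF = 0.935317, PV = 33.671419
  t = 1.5000: CF_t = 36.000000, DF = 0.904562, PV = 32.564235
  t = 2.0000: CF_t = 1036.000000, DF = 0.874818, PV = 906.311729
Price P = sum_t PV_t = 1007.363631
Convexity numerator sum_t t*(t + 1/m) * CF_t / (1+y/m)^(m*t + 2):
  t = 0.5000: term = 16.282118
  t = 1.0000: term = 47.240187
  t = 1.5000: term = 91.373669
  t = 2.0000: term = 4238.444759
Convexity = (1/P) * sum = 4393.340732 / 1007.363631 = 4.361226


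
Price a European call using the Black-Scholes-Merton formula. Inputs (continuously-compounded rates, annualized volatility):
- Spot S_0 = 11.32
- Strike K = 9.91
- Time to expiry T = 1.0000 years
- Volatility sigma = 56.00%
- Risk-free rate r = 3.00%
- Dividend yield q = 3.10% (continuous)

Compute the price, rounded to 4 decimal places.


Answer: Price = 3.0102

Derivation:
d1 = (ln(S/K) + (r - q + 0.5*sigma^2) * T) / (sigma * sqrt(T)) = 0.51576201
d2 = d1 - sigma * sqrt(T) = -0.04423799
exp(-rT) = 0.97044553; exp(-qT) = 0.96947557
C = S_0 * exp(-qT) * N(d1) - K * exp(-rT) * N(d2)
N(d1) = 0.69698968; N(d2) = 0.48235735
C = 11.3200 * 0.96947557 * 0.69698968 - 9.9100 * 0.97044553 * 0.48235735 = 3.0102


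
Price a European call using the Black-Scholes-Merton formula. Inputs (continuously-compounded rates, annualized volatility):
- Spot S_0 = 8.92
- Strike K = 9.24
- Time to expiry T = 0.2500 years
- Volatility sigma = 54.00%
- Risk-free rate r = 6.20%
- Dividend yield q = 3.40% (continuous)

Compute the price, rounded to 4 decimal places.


d1 = (ln(S/K) + (r - q + 0.5*sigma^2) * T) / (sigma * sqrt(T)) = 0.03038541
d2 = d1 - sigma * sqrt(T) = -0.23961459
exp(-rT) = 0.98461951; exp(-qT) = 0.99153602
C = S_0 * exp(-qT) * N(d1) - K * exp(-rT) * N(d2)
N(d1) = 0.51212016; N(d2) = 0.40531453
C = 8.9200 * 0.99153602 * 0.51212016 - 9.2400 * 0.98461951 * 0.40531453 = 0.8419

Answer: Price = 0.8419


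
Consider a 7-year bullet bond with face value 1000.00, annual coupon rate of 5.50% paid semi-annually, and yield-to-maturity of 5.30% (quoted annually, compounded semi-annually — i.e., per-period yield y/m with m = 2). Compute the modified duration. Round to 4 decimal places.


Answer: Modified duration = 5.7584

Derivation:
Coupon per period c = face * coupon_rate / m = 27.500000
Periods per year m = 2; per-period yield y/m = 0.026500
Number of cashflows N = 14
Cashflows (t years, CF_t, discount factor 1/(1+y/m)^(m*t), PV):
  t = 0.5000: CF_t = 27.500000, DF = 0.974184, PV = 26.790063
  t = 1.0000: CF_t = 27.500000, DF = 0.949035, PV = 26.098454
  t = 1.5000: CF_t = 27.500000, DF = 0.924535, PV = 25.424700
  t = 2.0000: CF_t = 27.500000, DF = 0.900667, PV = 24.768339
  t = 2.5000: CF_t = 27.500000, DF = 0.877415, PV = 24.128922
  t = 3.0000: CF_t = 27.500000, DF = 0.854764, PV = 23.506013
  t = 3.5000: CF_t = 27.500000, DF = 0.832698, PV = 22.899185
  t = 4.0000: CF_t = 27.500000, DF = 0.811201, PV = 22.308022
  t = 4.5000: CF_t = 27.500000, DF = 0.790259, PV = 21.732121
  t = 5.0000: CF_t = 27.500000, DF = 0.769858, PV = 21.171087
  t = 5.5000: CF_t = 27.500000, DF = 0.749983, PV = 20.624537
  t = 6.0000: CF_t = 27.500000, DF = 0.730622, PV = 20.092096
  t = 6.5000: CF_t = 27.500000, DF = 0.711760, PV = 19.573401
  t = 7.0000: CF_t = 1027.500000, DF = 0.693385, PV = 712.453425
Price P = sum_t PV_t = 1011.570365
First compute Macaulay numerator sum_t t * PV_t:
  t * PV_t at t = 0.5000: 13.395032
  t * PV_t at t = 1.0000: 26.098454
  t * PV_t at t = 1.5000: 38.137050
  t * PV_t at t = 2.0000: 49.536678
  t * PV_t at t = 2.5000: 60.322306
  t * PV_t at t = 3.0000: 70.518039
  t * PV_t at t = 3.5000: 80.147146
  t * PV_t at t = 4.0000: 89.232088
  t * PV_t at t = 4.5000: 97.794544
  t * PV_t at t = 5.0000: 105.855435
  t * PV_t at t = 5.5000: 113.434952
  t * PV_t at t = 6.0000: 120.552577
  t * PV_t at t = 6.5000: 127.227107
  t * PV_t at t = 7.0000: 4987.173976
Macaulay duration D = 5979.425383 / 1011.570365 = 5.911033
Modified duration = D / (1 + y/m) = 5.911033 / (1 + 0.026500) = 5.758434


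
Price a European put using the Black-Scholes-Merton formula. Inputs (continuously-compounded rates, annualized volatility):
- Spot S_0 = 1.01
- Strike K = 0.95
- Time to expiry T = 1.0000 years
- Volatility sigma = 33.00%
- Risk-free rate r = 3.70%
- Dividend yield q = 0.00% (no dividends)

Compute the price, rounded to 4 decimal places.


Answer: Price = 0.0844

Derivation:
d1 = (ln(S/K) + (r - q + 0.5*sigma^2) * T) / (sigma * sqrt(T)) = 0.46270796
d2 = d1 - sigma * sqrt(T) = 0.13270796
exp(-rT) = 0.96367614; exp(-qT) = 1.00000000
P = K * exp(-rT) * N(-d2) - S_0 * exp(-qT) * N(-d1)
N(-d1) = 0.32178686; N(-d2) = 0.44721218
P = 0.9500 * 0.96367614 * 0.44721218 - 1.0100 * 1.00000000 * 0.32178686 = 0.0844


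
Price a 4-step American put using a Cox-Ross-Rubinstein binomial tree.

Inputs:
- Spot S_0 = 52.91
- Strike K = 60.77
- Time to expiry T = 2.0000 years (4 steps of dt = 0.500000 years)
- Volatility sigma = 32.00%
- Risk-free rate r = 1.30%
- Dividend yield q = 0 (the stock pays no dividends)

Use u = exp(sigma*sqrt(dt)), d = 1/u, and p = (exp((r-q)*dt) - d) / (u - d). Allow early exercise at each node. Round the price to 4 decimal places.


Answer: Price = V(0,0) = 14.1825

Derivation:
dt = T/N = 0.500000
u = exp(sigma*sqrt(dt)) = 1.253919; d = 1/u = 0.797499
p = (exp((r-q)*dt) - d) / (u - d) = 0.457959
Discount per step: exp(-r*dt) = 0.993521
Stock lattice S(k, i) with i counting down-moves:
  k=0: S(0,0) = 52.9100
  k=1: S(1,0) = 66.3449; S(1,1) = 42.1957
  k=2: S(2,0) = 83.1911; S(2,1) = 52.9100; S(2,2) = 33.6510
  k=3: S(3,0) = 104.3150; S(3,1) = 66.3449; S(3,2) = 42.1957; S(3,3) = 26.8367
  k=4: S(4,0) = 130.8026; S(4,1) = 83.1911; S(4,2) = 52.9100; S(4,3) = 33.6510; S(4,4) = 21.4022
Terminal payoffs V(N, i) = max(K - S_T, 0):
  V(4,0) = 0.000000; V(4,1) = 0.000000; V(4,2) = 7.860000; V(4,3) = 27.118958; V(4,4) = 39.367758
Backward induction: V(k, i) = exp(-r*dt) * [p * V(k+1, i) + (1-p) * V(k+1, i+1)]; then take max(V_cont, immediate exercise) for American.
  V(3,0) = exp(-r*dt) * [p*0.000000 + (1-p)*0.000000] = 0.000000; exercise = 0.000000; V(3,0) = max -> 0.000000
  V(3,1) = exp(-r*dt) * [p*0.000000 + (1-p)*7.860000] = 4.232837; exercise = 0.000000; V(3,1) = max -> 4.232837
  V(3,2) = exp(-r*dt) * [p*7.860000 + (1-p)*27.118958] = 18.180582; exercise = 18.574306; V(3,2) = max -> 18.574306
  V(3,3) = exp(-r*dt) * [p*27.118958 + (1-p)*39.367758] = 33.539590; exercise = 33.933314; V(3,3) = max -> 33.933314
  V(2,0) = exp(-r*dt) * [p*0.000000 + (1-p)*4.232837] = 2.279505; exercise = 0.000000; V(2,0) = max -> 2.279505
  V(2,1) = exp(-r*dt) * [p*4.232837 + (1-p)*18.574306] = 11.928709; exercise = 7.860000; V(2,1) = max -> 11.928709
  V(2,2) = exp(-r*dt) * [p*18.574306 + (1-p)*33.933314] = 26.725234; exercise = 27.118958; V(2,2) = max -> 27.118958
  V(1,0) = exp(-r*dt) * [p*2.279505 + (1-p)*11.928709] = 7.461112; exercise = 0.000000; V(1,0) = max -> 7.461112
  V(1,1) = exp(-r*dt) * [p*11.928709 + (1-p)*27.118958] = 20.031812; exercise = 18.574306; V(1,1) = max -> 20.031812
  V(0,0) = exp(-r*dt) * [p*7.461112 + (1-p)*20.031812] = 14.182457; exercise = 7.860000; V(0,0) = max -> 14.182457


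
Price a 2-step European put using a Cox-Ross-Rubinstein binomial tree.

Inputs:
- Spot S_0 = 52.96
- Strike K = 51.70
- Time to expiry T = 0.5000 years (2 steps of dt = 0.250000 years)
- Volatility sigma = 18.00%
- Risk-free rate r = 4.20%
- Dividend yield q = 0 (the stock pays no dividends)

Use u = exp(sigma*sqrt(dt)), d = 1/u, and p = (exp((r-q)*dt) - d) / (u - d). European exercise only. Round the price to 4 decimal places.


Answer: Price = V(0,0) = 1.5731

Derivation:
dt = T/N = 0.250000
u = exp(sigma*sqrt(dt)) = 1.094174; d = 1/u = 0.913931
p = (exp((r-q)*dt) - d) / (u - d) = 0.536077
Discount per step: exp(-r*dt) = 0.989555
Stock lattice S(k, i) with i counting down-moves:
  k=0: S(0,0) = 52.9600
  k=1: S(1,0) = 57.9475; S(1,1) = 48.4018
  k=2: S(2,0) = 63.4046; S(2,1) = 52.9600; S(2,2) = 44.2359
Terminal payoffs V(N, i) = max(K - S_T, 0):
  V(2,0) = 0.000000; V(2,1) = 0.000000; V(2,2) = 7.464090
Backward induction: V(k, i) = exp(-r*dt) * [p * V(k+1, i) + (1-p) * V(k+1, i+1)].
  V(1,0) = exp(-r*dt) * [p*0.000000 + (1-p)*0.000000] = 0.000000
  V(1,1) = exp(-r*dt) * [p*0.000000 + (1-p)*7.464090] = 3.426596
  V(0,0) = exp(-r*dt) * [p*0.000000 + (1-p)*3.426596] = 1.573073


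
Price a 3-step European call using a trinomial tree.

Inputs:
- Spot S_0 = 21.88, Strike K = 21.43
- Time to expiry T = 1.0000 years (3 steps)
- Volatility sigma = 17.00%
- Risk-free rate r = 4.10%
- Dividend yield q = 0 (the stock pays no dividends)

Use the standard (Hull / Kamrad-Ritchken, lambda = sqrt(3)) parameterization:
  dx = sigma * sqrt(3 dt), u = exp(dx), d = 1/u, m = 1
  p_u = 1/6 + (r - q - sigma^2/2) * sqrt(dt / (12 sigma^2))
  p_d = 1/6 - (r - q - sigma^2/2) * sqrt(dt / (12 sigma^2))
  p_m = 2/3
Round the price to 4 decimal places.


dt = T/N = 0.333333; dx = sigma*sqrt(3*dt) = 0.170000
u = exp(dx) = 1.185305; d = 1/u = 0.843665
p_u = 0.192696, p_m = 0.666667, p_d = 0.140637
Discount per step: exp(-r*dt) = 0.986426
Stock lattice S(k, j) with j the centered position index:
  k=0: S(0,+0) = 21.8800
  k=1: S(1,-1) = 18.4594; S(1,+0) = 21.8800; S(1,+1) = 25.9345
  k=2: S(2,-2) = 15.5735; S(2,-1) = 18.4594; S(2,+0) = 21.8800; S(2,+1) = 25.9345; S(2,+2) = 30.7403
  k=3: S(3,-3) = 13.1388; S(3,-2) = 15.5735; S(3,-1) = 18.4594; S(3,+0) = 21.8800; S(3,+1) = 25.9345; S(3,+2) = 30.7403; S(3,+3) = 36.4366
Terminal payoffs V(N, j) = max(S_T - K, 0):
  V(3,-3) = 0.000000; V(3,-2) = 0.000000; V(3,-1) = 0.000000; V(3,+0) = 0.450000; V(3,+1) = 4.504470; V(3,+2) = 9.310253; V(3,+3) = 15.006571
Backward induction: V(k, j) = exp(-r*dt) * [p_u * V(k+1, j+1) + p_m * V(k+1, j) + p_d * V(k+1, j-1)]
  V(2,-2) = exp(-r*dt) * [p_u*0.000000 + p_m*0.000000 + p_d*0.000000] = 0.000000
  V(2,-1) = exp(-r*dt) * [p_u*0.450000 + p_m*0.000000 + p_d*0.000000] = 0.085536
  V(2,+0) = exp(-r*dt) * [p_u*4.504470 + p_m*0.450000 + p_d*0.000000] = 1.152140
  V(2,+1) = exp(-r*dt) * [p_u*9.310253 + p_m*4.504470 + p_d*0.450000] = 4.794344
  V(2,+2) = exp(-r*dt) * [p_u*15.006571 + p_m*9.310253 + p_d*4.504470] = 9.599939
  V(1,-1) = exp(-r*dt) * [p_u*1.152140 + p_m*0.085536 + p_d*0.000000] = 0.275249
  V(1,+0) = exp(-r*dt) * [p_u*4.794344 + p_m*1.152140 + p_d*0.085536] = 1.680845
  V(1,+1) = exp(-r*dt) * [p_u*9.599939 + p_m*4.794344 + p_d*1.152140] = 5.137440
  V(0,+0) = exp(-r*dt) * [p_u*5.137440 + p_m*1.680845 + p_d*0.275249] = 2.120065

Answer: Price = V(0,0) = 2.1201


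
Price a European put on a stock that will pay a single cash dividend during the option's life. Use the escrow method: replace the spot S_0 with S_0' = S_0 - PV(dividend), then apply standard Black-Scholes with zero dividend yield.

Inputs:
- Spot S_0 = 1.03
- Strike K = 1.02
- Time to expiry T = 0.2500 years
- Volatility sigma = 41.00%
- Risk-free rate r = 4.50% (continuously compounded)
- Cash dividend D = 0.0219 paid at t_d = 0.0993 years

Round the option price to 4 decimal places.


PV(D) = D * exp(-r * t_d) = 0.0219 * 0.99554147 = 0.02180236
S_0' = S_0 - PV(D) = 1.0300 - 0.02180236 = 1.00819764
d1 = (ln(S_0'/K) + (r + sigma^2/2)*T) / (sigma*sqrt(T)) = 0.10060535
d2 = d1 - sigma*sqrt(T) = -0.10439465
exp(-rT) = 0.98881304
N(-d1) = 0.45993188; N(-d2) = 0.54157192
P = K * exp(-rT) * N(-d2) - S_0' * N(-d1) = 1.0200 * 0.98881304 * 0.54157192 - 1.00819764 * 0.45993188 = 0.0825

Answer: Price = 0.0825


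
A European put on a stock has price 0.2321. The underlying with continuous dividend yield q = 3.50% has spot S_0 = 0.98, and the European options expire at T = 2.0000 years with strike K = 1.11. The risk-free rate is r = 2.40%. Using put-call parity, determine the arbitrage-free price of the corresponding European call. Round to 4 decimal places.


Put-call parity: C - P = S_0 * exp(-qT) - K * exp(-rT).
S_0 * exp(-qT) = 0.9800 * 0.93239382 = 0.91374594
K * exp(-rT) = 1.1100 * 0.95313379 = 1.05797850
C = P + S*exp(-qT) - K*exp(-rT)
C = 0.2321 + 0.91374594 - 1.05797850 = 0.0879

Answer: Call price = 0.0879


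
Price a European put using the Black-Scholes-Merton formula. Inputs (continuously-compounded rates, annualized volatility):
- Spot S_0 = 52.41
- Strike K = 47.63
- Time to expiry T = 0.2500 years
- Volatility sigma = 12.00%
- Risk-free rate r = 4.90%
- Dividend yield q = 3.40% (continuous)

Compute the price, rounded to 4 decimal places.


d1 = (ln(S/K) + (r - q + 0.5*sigma^2) * T) / (sigma * sqrt(T)) = 1.68640997
d2 = d1 - sigma * sqrt(T) = 1.62640997
exp(-rT) = 0.98782473; exp(-qT) = 0.99153602
P = K * exp(-rT) * N(-d2) - S_0 * exp(-qT) * N(-d1)
N(-d1) = 0.04585843; N(-d2) = 0.05193124
P = 47.6300 * 0.98782473 * 0.05193124 - 52.4100 * 0.99153602 * 0.04585843 = 0.0603

Answer: Price = 0.0603
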